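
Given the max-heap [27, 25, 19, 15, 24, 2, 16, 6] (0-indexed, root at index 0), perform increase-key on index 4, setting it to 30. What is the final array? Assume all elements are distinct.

[30, 27, 19, 15, 25, 2, 16, 6]

set index 4 from 24 to 30 → [27, 25, 19, 15, 30, 2, 16, 6]
30 > parent 25 at index 1, swap → [27, 30, 19, 15, 25, 2, 16, 6]
30 > parent 27 at index 0, swap → [30, 27, 19, 15, 25, 2, 16, 6]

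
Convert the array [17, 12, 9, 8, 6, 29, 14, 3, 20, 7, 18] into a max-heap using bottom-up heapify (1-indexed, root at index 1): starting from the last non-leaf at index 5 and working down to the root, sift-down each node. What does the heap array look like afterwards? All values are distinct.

sift down from index 5:
  6 vs larger child 18 at index 11, swap → [17, 12, 9, 8, 18, 29, 14, 3, 20, 7, 6]
sift down from index 4:
  8 vs larger child 20 at index 9, swap → [17, 12, 9, 20, 18, 29, 14, 3, 8, 7, 6]
sift down from index 3:
  9 vs larger child 29 at index 6, swap → [17, 12, 29, 20, 18, 9, 14, 3, 8, 7, 6]
sift down from index 2:
  12 vs larger child 20 at index 4, swap → [17, 20, 29, 12, 18, 9, 14, 3, 8, 7, 6]
sift down from index 1:
  17 vs larger child 29 at index 3, swap → [29, 20, 17, 12, 18, 9, 14, 3, 8, 7, 6]

[29, 20, 17, 12, 18, 9, 14, 3, 8, 7, 6]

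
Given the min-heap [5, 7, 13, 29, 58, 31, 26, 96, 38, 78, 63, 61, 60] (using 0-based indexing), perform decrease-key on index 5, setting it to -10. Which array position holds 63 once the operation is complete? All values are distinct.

10

set index 5 from 31 to -10 → [5, 7, 13, 29, 58, -10, 26, 96, 38, 78, 63, 61, 60]
-10 < parent 13 at index 2, swap → [5, 7, -10, 29, 58, 13, 26, 96, 38, 78, 63, 61, 60]
-10 < parent 5 at index 0, swap → [-10, 7, 5, 29, 58, 13, 26, 96, 38, 78, 63, 61, 60]
resulting array: [-10, 7, 5, 29, 58, 13, 26, 96, 38, 78, 63, 61, 60]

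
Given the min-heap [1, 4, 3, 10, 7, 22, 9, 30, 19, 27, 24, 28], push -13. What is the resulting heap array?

append -13 at index 12 → [1, 4, 3, 10, 7, 22, 9, 30, 19, 27, 24, 28, -13]
-13 < parent 22 at index 5, swap → [1, 4, 3, 10, 7, -13, 9, 30, 19, 27, 24, 28, 22]
-13 < parent 3 at index 2, swap → [1, 4, -13, 10, 7, 3, 9, 30, 19, 27, 24, 28, 22]
-13 < parent 1 at index 0, swap → [-13, 4, 1, 10, 7, 3, 9, 30, 19, 27, 24, 28, 22]

[-13, 4, 1, 10, 7, 3, 9, 30, 19, 27, 24, 28, 22]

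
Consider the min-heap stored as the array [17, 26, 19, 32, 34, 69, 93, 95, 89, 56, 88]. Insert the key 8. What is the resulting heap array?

append 8 at index 11 → [17, 26, 19, 32, 34, 69, 93, 95, 89, 56, 88, 8]
8 < parent 69 at index 5, swap → [17, 26, 19, 32, 34, 8, 93, 95, 89, 56, 88, 69]
8 < parent 19 at index 2, swap → [17, 26, 8, 32, 34, 19, 93, 95, 89, 56, 88, 69]
8 < parent 17 at index 0, swap → [8, 26, 17, 32, 34, 19, 93, 95, 89, 56, 88, 69]

[8, 26, 17, 32, 34, 19, 93, 95, 89, 56, 88, 69]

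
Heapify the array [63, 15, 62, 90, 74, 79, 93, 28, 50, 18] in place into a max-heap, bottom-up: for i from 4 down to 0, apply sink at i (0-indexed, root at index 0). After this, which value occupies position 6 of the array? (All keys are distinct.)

62

sift down from index 4: already satisfies heap property
sift down from index 3: already satisfies heap property
sift down from index 2:
  62 vs larger child 93 at index 6, swap → [63, 15, 93, 90, 74, 79, 62, 28, 50, 18]
sift down from index 1:
  15 vs larger child 90 at index 3, swap → [63, 90, 93, 15, 74, 79, 62, 28, 50, 18]
  15 vs larger child 50 at index 8, swap → [63, 90, 93, 50, 74, 79, 62, 28, 15, 18]
sift down from index 0:
  63 vs larger child 93 at index 2, swap → [93, 90, 63, 50, 74, 79, 62, 28, 15, 18]
  63 vs larger child 79 at index 5, swap → [93, 90, 79, 50, 74, 63, 62, 28, 15, 18]
resulting array: [93, 90, 79, 50, 74, 63, 62, 28, 15, 18]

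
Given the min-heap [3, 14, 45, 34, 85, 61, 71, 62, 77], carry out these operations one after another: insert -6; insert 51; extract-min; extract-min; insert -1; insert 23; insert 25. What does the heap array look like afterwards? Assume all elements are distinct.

insert -6:
  append -6 at index 9 → [3, 14, 45, 34, 85, 61, 71, 62, 77, -6]
  -6 < parent 85 at index 4, swap → [3, 14, 45, 34, -6, 61, 71, 62, 77, 85]
  -6 < parent 14 at index 1, swap → [3, -6, 45, 34, 14, 61, 71, 62, 77, 85]
  -6 < parent 3 at index 0, swap → [-6, 3, 45, 34, 14, 61, 71, 62, 77, 85]
insert 51:
  append 51 at index 10 → [-6, 3, 45, 34, 14, 61, 71, 62, 77, 85, 51] (no swap needed)
extract-min → returns -6:
  remove root -6; move last element 51 to root → [51, 3, 45, 34, 14, 61, 71, 62, 77, 85]
  51 vs smaller child 3 at index 1, swap → [3, 51, 45, 34, 14, 61, 71, 62, 77, 85]
  51 vs smaller child 14 at index 4, swap → [3, 14, 45, 34, 51, 61, 71, 62, 77, 85]
extract-min → returns 3:
  remove root 3; move last element 85 to root → [85, 14, 45, 34, 51, 61, 71, 62, 77]
  85 vs smaller child 14 at index 1, swap → [14, 85, 45, 34, 51, 61, 71, 62, 77]
  85 vs smaller child 34 at index 3, swap → [14, 34, 45, 85, 51, 61, 71, 62, 77]
  85 vs smaller child 62 at index 7, swap → [14, 34, 45, 62, 51, 61, 71, 85, 77]
insert -1:
  append -1 at index 9 → [14, 34, 45, 62, 51, 61, 71, 85, 77, -1]
  -1 < parent 51 at index 4, swap → [14, 34, 45, 62, -1, 61, 71, 85, 77, 51]
  -1 < parent 34 at index 1, swap → [14, -1, 45, 62, 34, 61, 71, 85, 77, 51]
  -1 < parent 14 at index 0, swap → [-1, 14, 45, 62, 34, 61, 71, 85, 77, 51]
insert 23:
  append 23 at index 10 → [-1, 14, 45, 62, 34, 61, 71, 85, 77, 51, 23]
  23 < parent 34 at index 4, swap → [-1, 14, 45, 62, 23, 61, 71, 85, 77, 51, 34]
insert 25:
  append 25 at index 11 → [-1, 14, 45, 62, 23, 61, 71, 85, 77, 51, 34, 25]
  25 < parent 61 at index 5, swap → [-1, 14, 45, 62, 23, 25, 71, 85, 77, 51, 34, 61]
  25 < parent 45 at index 2, swap → [-1, 14, 25, 62, 23, 45, 71, 85, 77, 51, 34, 61]

[-1, 14, 25, 62, 23, 45, 71, 85, 77, 51, 34, 61]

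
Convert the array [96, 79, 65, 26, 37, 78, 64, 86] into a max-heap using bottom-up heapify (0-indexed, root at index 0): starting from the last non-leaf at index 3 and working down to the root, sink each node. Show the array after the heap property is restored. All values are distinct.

[96, 86, 78, 79, 37, 65, 64, 26]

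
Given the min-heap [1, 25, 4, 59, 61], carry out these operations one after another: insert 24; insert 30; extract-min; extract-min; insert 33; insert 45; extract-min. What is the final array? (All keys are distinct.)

insert 24:
  append 24 at index 5 → [1, 25, 4, 59, 61, 24] (no swap needed)
insert 30:
  append 30 at index 6 → [1, 25, 4, 59, 61, 24, 30] (no swap needed)
extract-min → returns 1:
  remove root 1; move last element 30 to root → [30, 25, 4, 59, 61, 24]
  30 vs smaller child 4 at index 2, swap → [4, 25, 30, 59, 61, 24]
  30 vs only child 24 at index 5, swap → [4, 25, 24, 59, 61, 30]
extract-min → returns 4:
  remove root 4; move last element 30 to root → [30, 25, 24, 59, 61]
  30 vs smaller child 24 at index 2, swap → [24, 25, 30, 59, 61]
insert 33:
  append 33 at index 5 → [24, 25, 30, 59, 61, 33] (no swap needed)
insert 45:
  append 45 at index 6 → [24, 25, 30, 59, 61, 33, 45] (no swap needed)
extract-min → returns 24:
  remove root 24; move last element 45 to root → [45, 25, 30, 59, 61, 33]
  45 vs smaller child 25 at index 1, swap → [25, 45, 30, 59, 61, 33]

[25, 45, 30, 59, 61, 33]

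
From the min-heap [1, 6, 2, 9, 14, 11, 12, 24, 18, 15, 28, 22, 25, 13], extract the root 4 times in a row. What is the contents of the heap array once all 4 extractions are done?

[11, 14, 12, 18, 15, 13, 28, 24, 25, 22]

extract-min #1 returns 1:
  remove root 1; move last element 13 to root → [13, 6, 2, 9, 14, 11, 12, 24, 18, 15, 28, 22, 25]
  13 vs smaller child 2 at index 2, swap → [2, 6, 13, 9, 14, 11, 12, 24, 18, 15, 28, 22, 25]
  13 vs smaller child 11 at index 5, swap → [2, 6, 11, 9, 14, 13, 12, 24, 18, 15, 28, 22, 25]
extract-min #2 returns 2:
  remove root 2; move last element 25 to root → [25, 6, 11, 9, 14, 13, 12, 24, 18, 15, 28, 22]
  25 vs smaller child 6 at index 1, swap → [6, 25, 11, 9, 14, 13, 12, 24, 18, 15, 28, 22]
  25 vs smaller child 9 at index 3, swap → [6, 9, 11, 25, 14, 13, 12, 24, 18, 15, 28, 22]
  25 vs smaller child 18 at index 8, swap → [6, 9, 11, 18, 14, 13, 12, 24, 25, 15, 28, 22]
extract-min #3 returns 6:
  remove root 6; move last element 22 to root → [22, 9, 11, 18, 14, 13, 12, 24, 25, 15, 28]
  22 vs smaller child 9 at index 1, swap → [9, 22, 11, 18, 14, 13, 12, 24, 25, 15, 28]
  22 vs smaller child 14 at index 4, swap → [9, 14, 11, 18, 22, 13, 12, 24, 25, 15, 28]
  22 vs smaller child 15 at index 9, swap → [9, 14, 11, 18, 15, 13, 12, 24, 25, 22, 28]
extract-min #4 returns 9:
  remove root 9; move last element 28 to root → [28, 14, 11, 18, 15, 13, 12, 24, 25, 22]
  28 vs smaller child 11 at index 2, swap → [11, 14, 28, 18, 15, 13, 12, 24, 25, 22]
  28 vs smaller child 12 at index 6, swap → [11, 14, 12, 18, 15, 13, 28, 24, 25, 22]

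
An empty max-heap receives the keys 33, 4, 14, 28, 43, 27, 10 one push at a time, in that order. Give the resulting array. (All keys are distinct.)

[43, 33, 27, 4, 28, 14, 10]

Insert 33:
  append 33 at index 0 → [33] (no swap needed)
Insert 4:
  append 4 at index 1 → [33, 4] (no swap needed)
Insert 14:
  append 14 at index 2 → [33, 4, 14] (no swap needed)
Insert 28:
  append 28 at index 3 → [33, 4, 14, 28]
  28 > parent 4 at index 1, swap → [33, 28, 14, 4]
Insert 43:
  append 43 at index 4 → [33, 28, 14, 4, 43]
  43 > parent 28 at index 1, swap → [33, 43, 14, 4, 28]
  43 > parent 33 at index 0, swap → [43, 33, 14, 4, 28]
Insert 27:
  append 27 at index 5 → [43, 33, 14, 4, 28, 27]
  27 > parent 14 at index 2, swap → [43, 33, 27, 4, 28, 14]
Insert 10:
  append 10 at index 6 → [43, 33, 27, 4, 28, 14, 10] (no swap needed)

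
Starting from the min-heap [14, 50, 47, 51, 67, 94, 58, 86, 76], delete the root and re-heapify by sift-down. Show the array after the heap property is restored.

[47, 50, 58, 51, 67, 94, 76, 86]

remove root 14; move last element 76 to root → [76, 50, 47, 51, 67, 94, 58, 86]
76 vs smaller child 47 at index 2, swap → [47, 50, 76, 51, 67, 94, 58, 86]
76 vs smaller child 58 at index 6, swap → [47, 50, 58, 51, 67, 94, 76, 86]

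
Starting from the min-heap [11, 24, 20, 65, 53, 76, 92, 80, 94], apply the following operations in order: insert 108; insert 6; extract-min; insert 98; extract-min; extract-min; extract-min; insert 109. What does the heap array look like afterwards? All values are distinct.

[53, 65, 76, 80, 108, 98, 92, 94, 109]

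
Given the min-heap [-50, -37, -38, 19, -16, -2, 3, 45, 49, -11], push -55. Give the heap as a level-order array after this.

[-55, -50, -38, 19, -37, -2, 3, 45, 49, -11, -16]

append -55 at index 10 → [-50, -37, -38, 19, -16, -2, 3, 45, 49, -11, -55]
-55 < parent -16 at index 4, swap → [-50, -37, -38, 19, -55, -2, 3, 45, 49, -11, -16]
-55 < parent -37 at index 1, swap → [-50, -55, -38, 19, -37, -2, 3, 45, 49, -11, -16]
-55 < parent -50 at index 0, swap → [-55, -50, -38, 19, -37, -2, 3, 45, 49, -11, -16]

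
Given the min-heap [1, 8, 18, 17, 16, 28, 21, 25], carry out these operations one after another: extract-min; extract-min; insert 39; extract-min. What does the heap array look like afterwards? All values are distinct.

[17, 21, 18, 39, 25, 28]

extract-min → returns 1:
  remove root 1; move last element 25 to root → [25, 8, 18, 17, 16, 28, 21]
  25 vs smaller child 8 at index 1, swap → [8, 25, 18, 17, 16, 28, 21]
  25 vs smaller child 16 at index 4, swap → [8, 16, 18, 17, 25, 28, 21]
extract-min → returns 8:
  remove root 8; move last element 21 to root → [21, 16, 18, 17, 25, 28]
  21 vs smaller child 16 at index 1, swap → [16, 21, 18, 17, 25, 28]
  21 vs smaller child 17 at index 3, swap → [16, 17, 18, 21, 25, 28]
insert 39:
  append 39 at index 6 → [16, 17, 18, 21, 25, 28, 39] (no swap needed)
extract-min → returns 16:
  remove root 16; move last element 39 to root → [39, 17, 18, 21, 25, 28]
  39 vs smaller child 17 at index 1, swap → [17, 39, 18, 21, 25, 28]
  39 vs smaller child 21 at index 3, swap → [17, 21, 18, 39, 25, 28]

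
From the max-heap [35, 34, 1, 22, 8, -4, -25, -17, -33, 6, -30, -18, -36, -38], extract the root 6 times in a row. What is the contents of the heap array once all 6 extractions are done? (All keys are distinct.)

[-4, -17, -25, -30, -18, -36, -33, -38]

extract-max #1 returns 35:
  remove root 35; move last element -38 to root → [-38, 34, 1, 22, 8, -4, -25, -17, -33, 6, -30, -18, -36]
  -38 vs larger child 34 at index 1, swap → [34, -38, 1, 22, 8, -4, -25, -17, -33, 6, -30, -18, -36]
  -38 vs larger child 22 at index 3, swap → [34, 22, 1, -38, 8, -4, -25, -17, -33, 6, -30, -18, -36]
  -38 vs larger child -17 at index 7, swap → [34, 22, 1, -17, 8, -4, -25, -38, -33, 6, -30, -18, -36]
extract-max #2 returns 34:
  remove root 34; move last element -36 to root → [-36, 22, 1, -17, 8, -4, -25, -38, -33, 6, -30, -18]
  -36 vs larger child 22 at index 1, swap → [22, -36, 1, -17, 8, -4, -25, -38, -33, 6, -30, -18]
  -36 vs larger child 8 at index 4, swap → [22, 8, 1, -17, -36, -4, -25, -38, -33, 6, -30, -18]
  -36 vs larger child 6 at index 9, swap → [22, 8, 1, -17, 6, -4, -25, -38, -33, -36, -30, -18]
extract-max #3 returns 22:
  remove root 22; move last element -18 to root → [-18, 8, 1, -17, 6, -4, -25, -38, -33, -36, -30]
  -18 vs larger child 8 at index 1, swap → [8, -18, 1, -17, 6, -4, -25, -38, -33, -36, -30]
  -18 vs larger child 6 at index 4, swap → [8, 6, 1, -17, -18, -4, -25, -38, -33, -36, -30]
extract-max #4 returns 8:
  remove root 8; move last element -30 to root → [-30, 6, 1, -17, -18, -4, -25, -38, -33, -36]
  -30 vs larger child 6 at index 1, swap → [6, -30, 1, -17, -18, -4, -25, -38, -33, -36]
  -30 vs larger child -17 at index 3, swap → [6, -17, 1, -30, -18, -4, -25, -38, -33, -36]
extract-max #5 returns 6:
  remove root 6; move last element -36 to root → [-36, -17, 1, -30, -18, -4, -25, -38, -33]
  -36 vs larger child 1 at index 2, swap → [1, -17, -36, -30, -18, -4, -25, -38, -33]
  -36 vs larger child -4 at index 5, swap → [1, -17, -4, -30, -18, -36, -25, -38, -33]
extract-max #6 returns 1:
  remove root 1; move last element -33 to root → [-33, -17, -4, -30, -18, -36, -25, -38]
  -33 vs larger child -4 at index 2, swap → [-4, -17, -33, -30, -18, -36, -25, -38]
  -33 vs larger child -25 at index 6, swap → [-4, -17, -25, -30, -18, -36, -33, -38]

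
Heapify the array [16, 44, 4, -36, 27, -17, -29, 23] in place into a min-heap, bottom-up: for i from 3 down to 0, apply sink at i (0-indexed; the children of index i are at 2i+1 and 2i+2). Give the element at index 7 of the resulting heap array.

sift down from index 3: already satisfies heap property
sift down from index 2:
  4 vs smaller child -29 at index 6, swap → [16, 44, -29, -36, 27, -17, 4, 23]
sift down from index 1:
  44 vs smaller child -36 at index 3, swap → [16, -36, -29, 44, 27, -17, 4, 23]
  44 vs only child 23 at index 7, swap → [16, -36, -29, 23, 27, -17, 4, 44]
sift down from index 0:
  16 vs smaller child -36 at index 1, swap → [-36, 16, -29, 23, 27, -17, 4, 44]
resulting array: [-36, 16, -29, 23, 27, -17, 4, 44]

44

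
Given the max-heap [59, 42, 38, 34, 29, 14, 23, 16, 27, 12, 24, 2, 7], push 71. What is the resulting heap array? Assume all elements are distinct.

append 71 at index 13 → [59, 42, 38, 34, 29, 14, 23, 16, 27, 12, 24, 2, 7, 71]
71 > parent 23 at index 6, swap → [59, 42, 38, 34, 29, 14, 71, 16, 27, 12, 24, 2, 7, 23]
71 > parent 38 at index 2, swap → [59, 42, 71, 34, 29, 14, 38, 16, 27, 12, 24, 2, 7, 23]
71 > parent 59 at index 0, swap → [71, 42, 59, 34, 29, 14, 38, 16, 27, 12, 24, 2, 7, 23]

[71, 42, 59, 34, 29, 14, 38, 16, 27, 12, 24, 2, 7, 23]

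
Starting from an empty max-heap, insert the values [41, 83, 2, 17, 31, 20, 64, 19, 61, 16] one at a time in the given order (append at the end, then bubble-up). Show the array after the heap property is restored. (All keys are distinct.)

[83, 61, 64, 41, 31, 2, 20, 17, 19, 16]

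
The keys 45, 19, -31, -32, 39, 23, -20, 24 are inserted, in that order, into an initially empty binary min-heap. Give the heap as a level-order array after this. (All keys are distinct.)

Insert 45:
  append 45 at index 0 → [45] (no swap needed)
Insert 19:
  append 19 at index 1 → [45, 19]
  19 < parent 45 at index 0, swap → [19, 45]
Insert -31:
  append -31 at index 2 → [19, 45, -31]
  -31 < parent 19 at index 0, swap → [-31, 45, 19]
Insert -32:
  append -32 at index 3 → [-31, 45, 19, -32]
  -32 < parent 45 at index 1, swap → [-31, -32, 19, 45]
  -32 < parent -31 at index 0, swap → [-32, -31, 19, 45]
Insert 39:
  append 39 at index 4 → [-32, -31, 19, 45, 39] (no swap needed)
Insert 23:
  append 23 at index 5 → [-32, -31, 19, 45, 39, 23] (no swap needed)
Insert -20:
  append -20 at index 6 → [-32, -31, 19, 45, 39, 23, -20]
  -20 < parent 19 at index 2, swap → [-32, -31, -20, 45, 39, 23, 19]
Insert 24:
  append 24 at index 7 → [-32, -31, -20, 45, 39, 23, 19, 24]
  24 < parent 45 at index 3, swap → [-32, -31, -20, 24, 39, 23, 19, 45]

[-32, -31, -20, 24, 39, 23, 19, 45]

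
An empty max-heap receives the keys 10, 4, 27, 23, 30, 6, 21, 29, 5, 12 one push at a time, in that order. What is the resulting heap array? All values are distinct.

[30, 29, 21, 27, 23, 6, 10, 4, 5, 12]

Insert 10:
  append 10 at index 0 → [10] (no swap needed)
Insert 4:
  append 4 at index 1 → [10, 4] (no swap needed)
Insert 27:
  append 27 at index 2 → [10, 4, 27]
  27 > parent 10 at index 0, swap → [27, 4, 10]
Insert 23:
  append 23 at index 3 → [27, 4, 10, 23]
  23 > parent 4 at index 1, swap → [27, 23, 10, 4]
Insert 30:
  append 30 at index 4 → [27, 23, 10, 4, 30]
  30 > parent 23 at index 1, swap → [27, 30, 10, 4, 23]
  30 > parent 27 at index 0, swap → [30, 27, 10, 4, 23]
Insert 6:
  append 6 at index 5 → [30, 27, 10, 4, 23, 6] (no swap needed)
Insert 21:
  append 21 at index 6 → [30, 27, 10, 4, 23, 6, 21]
  21 > parent 10 at index 2, swap → [30, 27, 21, 4, 23, 6, 10]
Insert 29:
  append 29 at index 7 → [30, 27, 21, 4, 23, 6, 10, 29]
  29 > parent 4 at index 3, swap → [30, 27, 21, 29, 23, 6, 10, 4]
  29 > parent 27 at index 1, swap → [30, 29, 21, 27, 23, 6, 10, 4]
Insert 5:
  append 5 at index 8 → [30, 29, 21, 27, 23, 6, 10, 4, 5] (no swap needed)
Insert 12:
  append 12 at index 9 → [30, 29, 21, 27, 23, 6, 10, 4, 5, 12] (no swap needed)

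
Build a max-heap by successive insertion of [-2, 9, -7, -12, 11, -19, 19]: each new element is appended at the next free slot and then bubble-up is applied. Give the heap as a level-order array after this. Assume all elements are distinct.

[19, 9, 11, -12, -2, -19, -7]

Insert -2:
  append -2 at index 0 → [-2] (no swap needed)
Insert 9:
  append 9 at index 1 → [-2, 9]
  9 > parent -2 at index 0, swap → [9, -2]
Insert -7:
  append -7 at index 2 → [9, -2, -7] (no swap needed)
Insert -12:
  append -12 at index 3 → [9, -2, -7, -12] (no swap needed)
Insert 11:
  append 11 at index 4 → [9, -2, -7, -12, 11]
  11 > parent -2 at index 1, swap → [9, 11, -7, -12, -2]
  11 > parent 9 at index 0, swap → [11, 9, -7, -12, -2]
Insert -19:
  append -19 at index 5 → [11, 9, -7, -12, -2, -19] (no swap needed)
Insert 19:
  append 19 at index 6 → [11, 9, -7, -12, -2, -19, 19]
  19 > parent -7 at index 2, swap → [11, 9, 19, -12, -2, -19, -7]
  19 > parent 11 at index 0, swap → [19, 9, 11, -12, -2, -19, -7]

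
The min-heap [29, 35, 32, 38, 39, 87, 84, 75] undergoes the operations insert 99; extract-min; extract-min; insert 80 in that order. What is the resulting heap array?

[35, 38, 84, 75, 39, 87, 99, 80]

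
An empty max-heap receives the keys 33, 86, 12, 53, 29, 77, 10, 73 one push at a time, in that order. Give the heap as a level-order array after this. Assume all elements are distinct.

Insert 33:
  append 33 at index 0 → [33] (no swap needed)
Insert 86:
  append 86 at index 1 → [33, 86]
  86 > parent 33 at index 0, swap → [86, 33]
Insert 12:
  append 12 at index 2 → [86, 33, 12] (no swap needed)
Insert 53:
  append 53 at index 3 → [86, 33, 12, 53]
  53 > parent 33 at index 1, swap → [86, 53, 12, 33]
Insert 29:
  append 29 at index 4 → [86, 53, 12, 33, 29] (no swap needed)
Insert 77:
  append 77 at index 5 → [86, 53, 12, 33, 29, 77]
  77 > parent 12 at index 2, swap → [86, 53, 77, 33, 29, 12]
Insert 10:
  append 10 at index 6 → [86, 53, 77, 33, 29, 12, 10] (no swap needed)
Insert 73:
  append 73 at index 7 → [86, 53, 77, 33, 29, 12, 10, 73]
  73 > parent 33 at index 3, swap → [86, 53, 77, 73, 29, 12, 10, 33]
  73 > parent 53 at index 1, swap → [86, 73, 77, 53, 29, 12, 10, 33]

[86, 73, 77, 53, 29, 12, 10, 33]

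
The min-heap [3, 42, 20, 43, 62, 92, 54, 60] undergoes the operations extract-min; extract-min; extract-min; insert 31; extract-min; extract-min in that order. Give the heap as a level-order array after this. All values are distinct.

extract-min → returns 3:
  remove root 3; move last element 60 to root → [60, 42, 20, 43, 62, 92, 54]
  60 vs smaller child 20 at index 2, swap → [20, 42, 60, 43, 62, 92, 54]
  60 vs smaller child 54 at index 6, swap → [20, 42, 54, 43, 62, 92, 60]
extract-min → returns 20:
  remove root 20; move last element 60 to root → [60, 42, 54, 43, 62, 92]
  60 vs smaller child 42 at index 1, swap → [42, 60, 54, 43, 62, 92]
  60 vs smaller child 43 at index 3, swap → [42, 43, 54, 60, 62, 92]
extract-min → returns 42:
  remove root 42; move last element 92 to root → [92, 43, 54, 60, 62]
  92 vs smaller child 43 at index 1, swap → [43, 92, 54, 60, 62]
  92 vs smaller child 60 at index 3, swap → [43, 60, 54, 92, 62]
insert 31:
  append 31 at index 5 → [43, 60, 54, 92, 62, 31]
  31 < parent 54 at index 2, swap → [43, 60, 31, 92, 62, 54]
  31 < parent 43 at index 0, swap → [31, 60, 43, 92, 62, 54]
extract-min → returns 31:
  remove root 31; move last element 54 to root → [54, 60, 43, 92, 62]
  54 vs smaller child 43 at index 2, swap → [43, 60, 54, 92, 62]
extract-min → returns 43:
  remove root 43; move last element 62 to root → [62, 60, 54, 92]
  62 vs smaller child 54 at index 2, swap → [54, 60, 62, 92]

[54, 60, 62, 92]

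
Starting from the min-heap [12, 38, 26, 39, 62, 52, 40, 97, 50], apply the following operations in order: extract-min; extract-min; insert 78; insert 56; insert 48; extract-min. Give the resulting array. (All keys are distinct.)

extract-min → returns 12:
  remove root 12; move last element 50 to root → [50, 38, 26, 39, 62, 52, 40, 97]
  50 vs smaller child 26 at index 2, swap → [26, 38, 50, 39, 62, 52, 40, 97]
  50 vs smaller child 40 at index 6, swap → [26, 38, 40, 39, 62, 52, 50, 97]
extract-min → returns 26:
  remove root 26; move last element 97 to root → [97, 38, 40, 39, 62, 52, 50]
  97 vs smaller child 38 at index 1, swap → [38, 97, 40, 39, 62, 52, 50]
  97 vs smaller child 39 at index 3, swap → [38, 39, 40, 97, 62, 52, 50]
insert 78:
  append 78 at index 7 → [38, 39, 40, 97, 62, 52, 50, 78]
  78 < parent 97 at index 3, swap → [38, 39, 40, 78, 62, 52, 50, 97]
insert 56:
  append 56 at index 8 → [38, 39, 40, 78, 62, 52, 50, 97, 56]
  56 < parent 78 at index 3, swap → [38, 39, 40, 56, 62, 52, 50, 97, 78]
insert 48:
  append 48 at index 9 → [38, 39, 40, 56, 62, 52, 50, 97, 78, 48]
  48 < parent 62 at index 4, swap → [38, 39, 40, 56, 48, 52, 50, 97, 78, 62]
extract-min → returns 38:
  remove root 38; move last element 62 to root → [62, 39, 40, 56, 48, 52, 50, 97, 78]
  62 vs smaller child 39 at index 1, swap → [39, 62, 40, 56, 48, 52, 50, 97, 78]
  62 vs smaller child 48 at index 4, swap → [39, 48, 40, 56, 62, 52, 50, 97, 78]

[39, 48, 40, 56, 62, 52, 50, 97, 78]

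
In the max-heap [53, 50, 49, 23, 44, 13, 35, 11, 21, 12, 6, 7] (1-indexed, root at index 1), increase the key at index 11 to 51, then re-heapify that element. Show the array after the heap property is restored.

[53, 51, 49, 23, 50, 13, 35, 11, 21, 12, 44, 7]

set index 11 from 6 to 51 → [53, 50, 49, 23, 44, 13, 35, 11, 21, 12, 51, 7]
51 > parent 44 at index 5, swap → [53, 50, 49, 23, 51, 13, 35, 11, 21, 12, 44, 7]
51 > parent 50 at index 2, swap → [53, 51, 49, 23, 50, 13, 35, 11, 21, 12, 44, 7]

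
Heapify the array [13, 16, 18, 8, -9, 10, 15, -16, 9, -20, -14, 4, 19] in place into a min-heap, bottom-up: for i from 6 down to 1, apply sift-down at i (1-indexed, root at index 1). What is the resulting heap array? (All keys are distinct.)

[-20, -16, 4, 8, -14, 10, 15, 13, 9, -9, 16, 18, 19]

sift down from index 6:
  10 vs smaller child 4 at index 12, swap → [13, 16, 18, 8, -9, 4, 15, -16, 9, -20, -14, 10, 19]
sift down from index 5:
  -9 vs smaller child -20 at index 10, swap → [13, 16, 18, 8, -20, 4, 15, -16, 9, -9, -14, 10, 19]
sift down from index 4:
  8 vs smaller child -16 at index 8, swap → [13, 16, 18, -16, -20, 4, 15, 8, 9, -9, -14, 10, 19]
sift down from index 3:
  18 vs smaller child 4 at index 6, swap → [13, 16, 4, -16, -20, 18, 15, 8, 9, -9, -14, 10, 19]
  18 vs smaller child 10 at index 12, swap → [13, 16, 4, -16, -20, 10, 15, 8, 9, -9, -14, 18, 19]
sift down from index 2:
  16 vs smaller child -20 at index 5, swap → [13, -20, 4, -16, 16, 10, 15, 8, 9, -9, -14, 18, 19]
  16 vs smaller child -14 at index 11, swap → [13, -20, 4, -16, -14, 10, 15, 8, 9, -9, 16, 18, 19]
sift down from index 1:
  13 vs smaller child -20 at index 2, swap → [-20, 13, 4, -16, -14, 10, 15, 8, 9, -9, 16, 18, 19]
  13 vs smaller child -16 at index 4, swap → [-20, -16, 4, 13, -14, 10, 15, 8, 9, -9, 16, 18, 19]
  13 vs smaller child 8 at index 8, swap → [-20, -16, 4, 8, -14, 10, 15, 13, 9, -9, 16, 18, 19]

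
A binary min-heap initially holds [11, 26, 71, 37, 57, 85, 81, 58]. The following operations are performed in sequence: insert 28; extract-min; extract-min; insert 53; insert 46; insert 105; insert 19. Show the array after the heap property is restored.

[19, 28, 71, 46, 37, 85, 81, 58, 53, 105, 57]

insert 28:
  append 28 at index 8 → [11, 26, 71, 37, 57, 85, 81, 58, 28]
  28 < parent 37 at index 3, swap → [11, 26, 71, 28, 57, 85, 81, 58, 37]
extract-min → returns 11:
  remove root 11; move last element 37 to root → [37, 26, 71, 28, 57, 85, 81, 58]
  37 vs smaller child 26 at index 1, swap → [26, 37, 71, 28, 57, 85, 81, 58]
  37 vs smaller child 28 at index 3, swap → [26, 28, 71, 37, 57, 85, 81, 58]
extract-min → returns 26:
  remove root 26; move last element 58 to root → [58, 28, 71, 37, 57, 85, 81]
  58 vs smaller child 28 at index 1, swap → [28, 58, 71, 37, 57, 85, 81]
  58 vs smaller child 37 at index 3, swap → [28, 37, 71, 58, 57, 85, 81]
insert 53:
  append 53 at index 7 → [28, 37, 71, 58, 57, 85, 81, 53]
  53 < parent 58 at index 3, swap → [28, 37, 71, 53, 57, 85, 81, 58]
insert 46:
  append 46 at index 8 → [28, 37, 71, 53, 57, 85, 81, 58, 46]
  46 < parent 53 at index 3, swap → [28, 37, 71, 46, 57, 85, 81, 58, 53]
insert 105:
  append 105 at index 9 → [28, 37, 71, 46, 57, 85, 81, 58, 53, 105] (no swap needed)
insert 19:
  append 19 at index 10 → [28, 37, 71, 46, 57, 85, 81, 58, 53, 105, 19]
  19 < parent 57 at index 4, swap → [28, 37, 71, 46, 19, 85, 81, 58, 53, 105, 57]
  19 < parent 37 at index 1, swap → [28, 19, 71, 46, 37, 85, 81, 58, 53, 105, 57]
  19 < parent 28 at index 0, swap → [19, 28, 71, 46, 37, 85, 81, 58, 53, 105, 57]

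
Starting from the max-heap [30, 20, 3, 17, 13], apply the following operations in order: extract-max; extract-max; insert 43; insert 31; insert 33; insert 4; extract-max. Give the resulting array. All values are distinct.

extract-max → returns 30:
  remove root 30; move last element 13 to root → [13, 20, 3, 17]
  13 vs larger child 20 at index 1, swap → [20, 13, 3, 17]
  13 vs only child 17 at index 3, swap → [20, 17, 3, 13]
extract-max → returns 20:
  remove root 20; move last element 13 to root → [13, 17, 3]
  13 vs larger child 17 at index 1, swap → [17, 13, 3]
insert 43:
  append 43 at index 3 → [17, 13, 3, 43]
  43 > parent 13 at index 1, swap → [17, 43, 3, 13]
  43 > parent 17 at index 0, swap → [43, 17, 3, 13]
insert 31:
  append 31 at index 4 → [43, 17, 3, 13, 31]
  31 > parent 17 at index 1, swap → [43, 31, 3, 13, 17]
insert 33:
  append 33 at index 5 → [43, 31, 3, 13, 17, 33]
  33 > parent 3 at index 2, swap → [43, 31, 33, 13, 17, 3]
insert 4:
  append 4 at index 6 → [43, 31, 33, 13, 17, 3, 4] (no swap needed)
extract-max → returns 43:
  remove root 43; move last element 4 to root → [4, 31, 33, 13, 17, 3]
  4 vs larger child 33 at index 2, swap → [33, 31, 4, 13, 17, 3]

[33, 31, 4, 13, 17, 3]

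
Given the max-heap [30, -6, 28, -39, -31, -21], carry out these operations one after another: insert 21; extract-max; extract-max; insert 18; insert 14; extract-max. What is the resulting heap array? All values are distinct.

[18, -6, 14, -39, -31, -21]

insert 21:
  append 21 at index 6 → [30, -6, 28, -39, -31, -21, 21] (no swap needed)
extract-max → returns 30:
  remove root 30; move last element 21 to root → [21, -6, 28, -39, -31, -21]
  21 vs larger child 28 at index 2, swap → [28, -6, 21, -39, -31, -21]
extract-max → returns 28:
  remove root 28; move last element -21 to root → [-21, -6, 21, -39, -31]
  -21 vs larger child 21 at index 2, swap → [21, -6, -21, -39, -31]
insert 18:
  append 18 at index 5 → [21, -6, -21, -39, -31, 18]
  18 > parent -21 at index 2, swap → [21, -6, 18, -39, -31, -21]
insert 14:
  append 14 at index 6 → [21, -6, 18, -39, -31, -21, 14] (no swap needed)
extract-max → returns 21:
  remove root 21; move last element 14 to root → [14, -6, 18, -39, -31, -21]
  14 vs larger child 18 at index 2, swap → [18, -6, 14, -39, -31, -21]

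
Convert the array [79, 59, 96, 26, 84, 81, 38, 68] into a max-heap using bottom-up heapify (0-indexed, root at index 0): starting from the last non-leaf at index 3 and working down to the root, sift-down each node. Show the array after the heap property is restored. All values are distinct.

[96, 84, 81, 68, 59, 79, 38, 26]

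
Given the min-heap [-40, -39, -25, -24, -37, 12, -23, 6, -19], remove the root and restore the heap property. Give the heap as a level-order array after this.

[-39, -37, -25, -24, -19, 12, -23, 6]

remove root -40; move last element -19 to root → [-19, -39, -25, -24, -37, 12, -23, 6]
-19 vs smaller child -39 at index 1, swap → [-39, -19, -25, -24, -37, 12, -23, 6]
-19 vs smaller child -37 at index 4, swap → [-39, -37, -25, -24, -19, 12, -23, 6]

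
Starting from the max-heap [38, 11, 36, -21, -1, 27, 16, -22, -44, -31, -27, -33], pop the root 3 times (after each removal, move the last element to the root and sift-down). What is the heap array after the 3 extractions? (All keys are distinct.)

[16, 11, -27, -21, -1, -33, -31, -22, -44]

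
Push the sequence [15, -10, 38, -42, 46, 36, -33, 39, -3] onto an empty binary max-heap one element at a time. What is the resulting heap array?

[46, 39, 36, 38, -10, 15, -33, -42, -3]

Insert 15:
  append 15 at index 0 → [15] (no swap needed)
Insert -10:
  append -10 at index 1 → [15, -10] (no swap needed)
Insert 38:
  append 38 at index 2 → [15, -10, 38]
  38 > parent 15 at index 0, swap → [38, -10, 15]
Insert -42:
  append -42 at index 3 → [38, -10, 15, -42] (no swap needed)
Insert 46:
  append 46 at index 4 → [38, -10, 15, -42, 46]
  46 > parent -10 at index 1, swap → [38, 46, 15, -42, -10]
  46 > parent 38 at index 0, swap → [46, 38, 15, -42, -10]
Insert 36:
  append 36 at index 5 → [46, 38, 15, -42, -10, 36]
  36 > parent 15 at index 2, swap → [46, 38, 36, -42, -10, 15]
Insert -33:
  append -33 at index 6 → [46, 38, 36, -42, -10, 15, -33] (no swap needed)
Insert 39:
  append 39 at index 7 → [46, 38, 36, -42, -10, 15, -33, 39]
  39 > parent -42 at index 3, swap → [46, 38, 36, 39, -10, 15, -33, -42]
  39 > parent 38 at index 1, swap → [46, 39, 36, 38, -10, 15, -33, -42]
Insert -3:
  append -3 at index 8 → [46, 39, 36, 38, -10, 15, -33, -42, -3] (no swap needed)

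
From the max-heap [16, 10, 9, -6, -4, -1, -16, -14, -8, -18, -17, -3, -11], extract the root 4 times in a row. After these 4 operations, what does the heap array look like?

extract-max #1 returns 16:
  remove root 16; move last element -11 to root → [-11, 10, 9, -6, -4, -1, -16, -14, -8, -18, -17, -3]
  -11 vs larger child 10 at index 1, swap → [10, -11, 9, -6, -4, -1, -16, -14, -8, -18, -17, -3]
  -11 vs larger child -4 at index 4, swap → [10, -4, 9, -6, -11, -1, -16, -14, -8, -18, -17, -3]
extract-max #2 returns 10:
  remove root 10; move last element -3 to root → [-3, -4, 9, -6, -11, -1, -16, -14, -8, -18, -17]
  -3 vs larger child 9 at index 2, swap → [9, -4, -3, -6, -11, -1, -16, -14, -8, -18, -17]
  -3 vs larger child -1 at index 5, swap → [9, -4, -1, -6, -11, -3, -16, -14, -8, -18, -17]
extract-max #3 returns 9:
  remove root 9; move last element -17 to root → [-17, -4, -1, -6, -11, -3, -16, -14, -8, -18]
  -17 vs larger child -1 at index 2, swap → [-1, -4, -17, -6, -11, -3, -16, -14, -8, -18]
  -17 vs larger child -3 at index 5, swap → [-1, -4, -3, -6, -11, -17, -16, -14, -8, -18]
extract-max #4 returns -1:
  remove root -1; move last element -18 to root → [-18, -4, -3, -6, -11, -17, -16, -14, -8]
  -18 vs larger child -3 at index 2, swap → [-3, -4, -18, -6, -11, -17, -16, -14, -8]
  -18 vs larger child -16 at index 6, swap → [-3, -4, -16, -6, -11, -17, -18, -14, -8]

[-3, -4, -16, -6, -11, -17, -18, -14, -8]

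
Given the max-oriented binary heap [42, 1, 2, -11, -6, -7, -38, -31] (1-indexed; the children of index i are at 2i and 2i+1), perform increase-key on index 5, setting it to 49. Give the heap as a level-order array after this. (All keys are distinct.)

[49, 42, 2, -11, 1, -7, -38, -31]

set index 5 from -6 to 49 → [42, 1, 2, -11, 49, -7, -38, -31]
49 > parent 1 at index 2, swap → [42, 49, 2, -11, 1, -7, -38, -31]
49 > parent 42 at index 1, swap → [49, 42, 2, -11, 1, -7, -38, -31]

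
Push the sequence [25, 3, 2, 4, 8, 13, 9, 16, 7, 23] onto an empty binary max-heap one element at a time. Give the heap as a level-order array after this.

[25, 23, 13, 8, 16, 2, 9, 3, 7, 4]

Insert 25:
  append 25 at index 0 → [25] (no swap needed)
Insert 3:
  append 3 at index 1 → [25, 3] (no swap needed)
Insert 2:
  append 2 at index 2 → [25, 3, 2] (no swap needed)
Insert 4:
  append 4 at index 3 → [25, 3, 2, 4]
  4 > parent 3 at index 1, swap → [25, 4, 2, 3]
Insert 8:
  append 8 at index 4 → [25, 4, 2, 3, 8]
  8 > parent 4 at index 1, swap → [25, 8, 2, 3, 4]
Insert 13:
  append 13 at index 5 → [25, 8, 2, 3, 4, 13]
  13 > parent 2 at index 2, swap → [25, 8, 13, 3, 4, 2]
Insert 9:
  append 9 at index 6 → [25, 8, 13, 3, 4, 2, 9] (no swap needed)
Insert 16:
  append 16 at index 7 → [25, 8, 13, 3, 4, 2, 9, 16]
  16 > parent 3 at index 3, swap → [25, 8, 13, 16, 4, 2, 9, 3]
  16 > parent 8 at index 1, swap → [25, 16, 13, 8, 4, 2, 9, 3]
Insert 7:
  append 7 at index 8 → [25, 16, 13, 8, 4, 2, 9, 3, 7] (no swap needed)
Insert 23:
  append 23 at index 9 → [25, 16, 13, 8, 4, 2, 9, 3, 7, 23]
  23 > parent 4 at index 4, swap → [25, 16, 13, 8, 23, 2, 9, 3, 7, 4]
  23 > parent 16 at index 1, swap → [25, 23, 13, 8, 16, 2, 9, 3, 7, 4]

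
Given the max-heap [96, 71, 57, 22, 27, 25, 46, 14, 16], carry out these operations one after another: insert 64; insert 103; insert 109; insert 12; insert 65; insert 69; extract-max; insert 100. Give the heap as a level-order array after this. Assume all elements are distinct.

insert 64:
  append 64 at index 9 → [96, 71, 57, 22, 27, 25, 46, 14, 16, 64]
  64 > parent 27 at index 4, swap → [96, 71, 57, 22, 64, 25, 46, 14, 16, 27]
insert 103:
  append 103 at index 10 → [96, 71, 57, 22, 64, 25, 46, 14, 16, 27, 103]
  103 > parent 64 at index 4, swap → [96, 71, 57, 22, 103, 25, 46, 14, 16, 27, 64]
  103 > parent 71 at index 1, swap → [96, 103, 57, 22, 71, 25, 46, 14, 16, 27, 64]
  103 > parent 96 at index 0, swap → [103, 96, 57, 22, 71, 25, 46, 14, 16, 27, 64]
insert 109:
  append 109 at index 11 → [103, 96, 57, 22, 71, 25, 46, 14, 16, 27, 64, 109]
  109 > parent 25 at index 5, swap → [103, 96, 57, 22, 71, 109, 46, 14, 16, 27, 64, 25]
  109 > parent 57 at index 2, swap → [103, 96, 109, 22, 71, 57, 46, 14, 16, 27, 64, 25]
  109 > parent 103 at index 0, swap → [109, 96, 103, 22, 71, 57, 46, 14, 16, 27, 64, 25]
insert 12:
  append 12 at index 12 → [109, 96, 103, 22, 71, 57, 46, 14, 16, 27, 64, 25, 12] (no swap needed)
insert 65:
  append 65 at index 13 → [109, 96, 103, 22, 71, 57, 46, 14, 16, 27, 64, 25, 12, 65]
  65 > parent 46 at index 6, swap → [109, 96, 103, 22, 71, 57, 65, 14, 16, 27, 64, 25, 12, 46]
insert 69:
  append 69 at index 14 → [109, 96, 103, 22, 71, 57, 65, 14, 16, 27, 64, 25, 12, 46, 69]
  69 > parent 65 at index 6, swap → [109, 96, 103, 22, 71, 57, 69, 14, 16, 27, 64, 25, 12, 46, 65]
extract-max → returns 109:
  remove root 109; move last element 65 to root → [65, 96, 103, 22, 71, 57, 69, 14, 16, 27, 64, 25, 12, 46]
  65 vs larger child 103 at index 2, swap → [103, 96, 65, 22, 71, 57, 69, 14, 16, 27, 64, 25, 12, 46]
  65 vs larger child 69 at index 6, swap → [103, 96, 69, 22, 71, 57, 65, 14, 16, 27, 64, 25, 12, 46]
insert 100:
  append 100 at index 14 → [103, 96, 69, 22, 71, 57, 65, 14, 16, 27, 64, 25, 12, 46, 100]
  100 > parent 65 at index 6, swap → [103, 96, 69, 22, 71, 57, 100, 14, 16, 27, 64, 25, 12, 46, 65]
  100 > parent 69 at index 2, swap → [103, 96, 100, 22, 71, 57, 69, 14, 16, 27, 64, 25, 12, 46, 65]

[103, 96, 100, 22, 71, 57, 69, 14, 16, 27, 64, 25, 12, 46, 65]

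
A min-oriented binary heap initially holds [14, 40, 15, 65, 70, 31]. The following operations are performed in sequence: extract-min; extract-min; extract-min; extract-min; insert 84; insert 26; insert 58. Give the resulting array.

[26, 58, 84, 70, 65]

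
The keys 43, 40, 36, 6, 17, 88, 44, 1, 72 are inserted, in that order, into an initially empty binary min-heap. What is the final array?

Insert 43:
  append 43 at index 0 → [43] (no swap needed)
Insert 40:
  append 40 at index 1 → [43, 40]
  40 < parent 43 at index 0, swap → [40, 43]
Insert 36:
  append 36 at index 2 → [40, 43, 36]
  36 < parent 40 at index 0, swap → [36, 43, 40]
Insert 6:
  append 6 at index 3 → [36, 43, 40, 6]
  6 < parent 43 at index 1, swap → [36, 6, 40, 43]
  6 < parent 36 at index 0, swap → [6, 36, 40, 43]
Insert 17:
  append 17 at index 4 → [6, 36, 40, 43, 17]
  17 < parent 36 at index 1, swap → [6, 17, 40, 43, 36]
Insert 88:
  append 88 at index 5 → [6, 17, 40, 43, 36, 88] (no swap needed)
Insert 44:
  append 44 at index 6 → [6, 17, 40, 43, 36, 88, 44] (no swap needed)
Insert 1:
  append 1 at index 7 → [6, 17, 40, 43, 36, 88, 44, 1]
  1 < parent 43 at index 3, swap → [6, 17, 40, 1, 36, 88, 44, 43]
  1 < parent 17 at index 1, swap → [6, 1, 40, 17, 36, 88, 44, 43]
  1 < parent 6 at index 0, swap → [1, 6, 40, 17, 36, 88, 44, 43]
Insert 72:
  append 72 at index 8 → [1, 6, 40, 17, 36, 88, 44, 43, 72] (no swap needed)

[1, 6, 40, 17, 36, 88, 44, 43, 72]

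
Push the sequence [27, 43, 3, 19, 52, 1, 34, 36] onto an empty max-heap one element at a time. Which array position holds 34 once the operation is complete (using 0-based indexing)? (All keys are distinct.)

2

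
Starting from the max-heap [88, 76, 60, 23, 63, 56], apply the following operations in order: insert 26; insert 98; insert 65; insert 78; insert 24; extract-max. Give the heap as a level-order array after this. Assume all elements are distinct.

[88, 78, 60, 76, 63, 56, 26, 23, 65, 24]

insert 26:
  append 26 at index 6 → [88, 76, 60, 23, 63, 56, 26] (no swap needed)
insert 98:
  append 98 at index 7 → [88, 76, 60, 23, 63, 56, 26, 98]
  98 > parent 23 at index 3, swap → [88, 76, 60, 98, 63, 56, 26, 23]
  98 > parent 76 at index 1, swap → [88, 98, 60, 76, 63, 56, 26, 23]
  98 > parent 88 at index 0, swap → [98, 88, 60, 76, 63, 56, 26, 23]
insert 65:
  append 65 at index 8 → [98, 88, 60, 76, 63, 56, 26, 23, 65] (no swap needed)
insert 78:
  append 78 at index 9 → [98, 88, 60, 76, 63, 56, 26, 23, 65, 78]
  78 > parent 63 at index 4, swap → [98, 88, 60, 76, 78, 56, 26, 23, 65, 63]
insert 24:
  append 24 at index 10 → [98, 88, 60, 76, 78, 56, 26, 23, 65, 63, 24] (no swap needed)
extract-max → returns 98:
  remove root 98; move last element 24 to root → [24, 88, 60, 76, 78, 56, 26, 23, 65, 63]
  24 vs larger child 88 at index 1, swap → [88, 24, 60, 76, 78, 56, 26, 23, 65, 63]
  24 vs larger child 78 at index 4, swap → [88, 78, 60, 76, 24, 56, 26, 23, 65, 63]
  24 vs only child 63 at index 9, swap → [88, 78, 60, 76, 63, 56, 26, 23, 65, 24]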